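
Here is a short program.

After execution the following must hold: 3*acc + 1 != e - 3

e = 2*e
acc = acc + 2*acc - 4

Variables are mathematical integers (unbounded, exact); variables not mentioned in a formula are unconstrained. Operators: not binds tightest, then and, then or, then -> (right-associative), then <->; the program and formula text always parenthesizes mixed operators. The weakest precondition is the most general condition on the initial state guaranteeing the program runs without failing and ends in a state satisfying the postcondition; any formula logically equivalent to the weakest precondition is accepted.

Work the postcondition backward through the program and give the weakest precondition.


Working backward. After the program, the postcondition 3*acc + 1 != e - 3 must hold; in canonical form it is 3*acc != e - 4.
Before acc := acc + 2*acc - 4: 9*acc != e + 8
Before e := 2*e: 9*acc != 2*e + 8
Answer: WP = 9*acc != 2*e + 8


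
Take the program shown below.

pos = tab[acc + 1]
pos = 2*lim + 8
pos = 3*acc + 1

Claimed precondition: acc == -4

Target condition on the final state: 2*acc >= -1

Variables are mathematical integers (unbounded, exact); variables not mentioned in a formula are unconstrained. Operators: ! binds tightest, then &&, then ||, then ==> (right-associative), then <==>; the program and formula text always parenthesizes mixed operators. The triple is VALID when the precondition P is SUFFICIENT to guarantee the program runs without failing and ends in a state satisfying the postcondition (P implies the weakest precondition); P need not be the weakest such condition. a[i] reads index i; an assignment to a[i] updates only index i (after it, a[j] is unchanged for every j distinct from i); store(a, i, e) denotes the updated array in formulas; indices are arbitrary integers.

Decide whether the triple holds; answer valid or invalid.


Working backward. After the program, 2*acc >= -1 must hold.
Before pos := 3*acc + 1: 2*acc >= -1
Before pos := 2*lim + 8: 2*acc >= -1
Before pos := tab[acc + 1]: 2*acc >= -1
The weakest precondition is 2*acc >= -1.
Check whether acc == -4 implies it.
Countermodel: at the initial state acc = -4, the precondition holds but the weakest precondition fails.
Answer: invalid


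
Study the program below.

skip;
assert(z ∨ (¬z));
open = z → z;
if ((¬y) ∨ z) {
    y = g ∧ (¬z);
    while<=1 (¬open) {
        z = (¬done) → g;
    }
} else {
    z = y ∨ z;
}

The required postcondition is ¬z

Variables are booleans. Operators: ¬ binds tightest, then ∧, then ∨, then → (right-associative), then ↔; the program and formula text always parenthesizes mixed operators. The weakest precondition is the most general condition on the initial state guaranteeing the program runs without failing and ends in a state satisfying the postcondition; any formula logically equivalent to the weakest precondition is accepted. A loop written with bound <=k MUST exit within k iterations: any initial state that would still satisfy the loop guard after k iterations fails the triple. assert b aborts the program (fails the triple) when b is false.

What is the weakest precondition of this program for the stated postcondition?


Working backward. After the program, ¬z must hold.
Then branch requires ((¬open) → (open ∧ (¬((¬done) → g)))) ∧ (open → (¬z)); else branch requires ¬(y ∨ z).
Before the if: (((¬y) ∨ z) → (((¬open) → (open ∧ (¬((¬done) → g)))) ∧ (open → (¬z)))) ∧ ((¬((¬y) ∨ z)) → (¬(y ∨ z)))
Before open := z → z: (((¬y) ∨ z) → (¬z)) ∧ ((¬((¬y) ∨ z)) → (¬(y ∨ z)))
Before assert z ∨ (¬z): (((¬y) ∨ z) → (¬z)) ∧ ((¬((¬y) ∨ z)) → (¬(y ∨ z)))
Before skip: (((¬y) ∨ z) → (¬z)) ∧ ((¬((¬y) ∨ z)) → (¬(y ∨ z)))
Answer: WP = (((¬y) ∨ z) → (¬z)) ∧ ((¬((¬y) ∨ z)) → (¬(y ∨ z)))


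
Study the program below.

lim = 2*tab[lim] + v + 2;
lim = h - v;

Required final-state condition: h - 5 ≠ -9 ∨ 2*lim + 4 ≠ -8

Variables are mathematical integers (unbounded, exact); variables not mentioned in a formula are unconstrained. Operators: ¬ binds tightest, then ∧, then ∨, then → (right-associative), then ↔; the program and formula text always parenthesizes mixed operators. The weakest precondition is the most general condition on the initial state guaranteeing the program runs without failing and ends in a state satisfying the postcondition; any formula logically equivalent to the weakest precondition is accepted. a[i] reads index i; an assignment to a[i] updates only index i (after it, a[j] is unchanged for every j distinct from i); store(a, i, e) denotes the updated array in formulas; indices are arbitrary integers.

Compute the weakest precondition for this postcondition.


Working backward. After the program, the postcondition h - 5 ≠ -9 ∨ 2*lim + 4 ≠ -8 must hold; in canonical form it is h ≠ -4 ∨ 2*lim ≠ -12.
Before lim := h - v: h ≠ -4 ∨ 2*h ≠ 2*v - 12
Before lim := 2*tab[lim] + v + 2: h ≠ -4 ∨ 2*h ≠ 2*v - 12
Answer: WP = h ≠ -4 ∨ 2*h ≠ 2*v - 12


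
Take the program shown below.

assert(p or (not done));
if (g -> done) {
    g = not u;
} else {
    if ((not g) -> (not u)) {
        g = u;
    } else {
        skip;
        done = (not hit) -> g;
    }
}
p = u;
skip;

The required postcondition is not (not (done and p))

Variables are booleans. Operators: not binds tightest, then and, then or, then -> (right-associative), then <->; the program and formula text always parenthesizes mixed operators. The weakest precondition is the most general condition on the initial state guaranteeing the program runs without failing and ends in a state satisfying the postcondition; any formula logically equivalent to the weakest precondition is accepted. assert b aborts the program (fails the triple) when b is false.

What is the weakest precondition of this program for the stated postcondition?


Working backward. After the program, the postcondition not (not (done and p)) must hold; in canonical form it is done and p.
Before skip: done and p
Before p := u: done and u
Then branch requires done and u; else branch requires (((not g) -> (not u)) -> (done and u)) and ((not ((not g) -> (not u))) -> (((not hit) -> g) and u)).
Before the if: ((g -> done) -> (done and u)) and ((not (g -> done)) -> ((((not g) -> (not u)) -> (done and u)) and ((not ((not g) -> (not u))) -> (((not hit) -> g) and u))))
Before assert p or (not done): (p or (not done)) and ((g -> done) -> (done and u)) and ((not (g -> done)) -> ((((not g) -> (not u)) -> (done and u)) and ((not ((not g) -> (not u))) -> (((not hit) -> g) and u))))
Answer: WP = (p or (not done)) and ((g -> done) -> (done and u)) and ((not (g -> done)) -> ((((not g) -> (not u)) -> (done and u)) and ((not ((not g) -> (not u))) -> (((not hit) -> g) and u))))


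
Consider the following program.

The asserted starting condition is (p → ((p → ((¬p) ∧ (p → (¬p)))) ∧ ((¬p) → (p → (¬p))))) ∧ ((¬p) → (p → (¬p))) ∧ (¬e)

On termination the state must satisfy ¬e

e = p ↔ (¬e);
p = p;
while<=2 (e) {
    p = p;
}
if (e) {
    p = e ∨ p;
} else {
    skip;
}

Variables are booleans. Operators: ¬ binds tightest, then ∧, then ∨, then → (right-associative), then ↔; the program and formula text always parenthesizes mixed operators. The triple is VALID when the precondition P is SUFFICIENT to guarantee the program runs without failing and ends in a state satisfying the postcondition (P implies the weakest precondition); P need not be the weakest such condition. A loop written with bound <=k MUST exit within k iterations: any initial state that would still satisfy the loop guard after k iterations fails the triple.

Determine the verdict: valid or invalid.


Working backward. After the program, ¬e must hold.
Then branch requires ¬e; else branch requires ¬e.
Before the if: e → (¬e)
Before the loop (bound <=2), unroll the exhaustion recursion (WP_0 = exit-now case; WP_j = one more guarded iteration, up to j = 2):
  WP_0: (¬e) ∧ (e → (¬e))
  WP_1: (e → ((¬e) ∧ (e → (¬e)))) ∧ ((¬e) → (e → (¬e)))
  WP_2: (e → ((e → ((¬e) ∧ (e → (¬e)))) ∧ ((¬e) → (e → (¬e))))) ∧ ((¬e) → (e → (¬e)))
So before the loop: (e → ((e → ((¬e) ∧ (e → (¬e)))) ∧ ((¬e) → (e → (¬e))))) ∧ ((¬e) → (e → (¬e)))
Before p := p: (e → ((e → ((¬e) ∧ (e → (¬e)))) ∧ ((¬e) → (e → (¬e))))) ∧ ((¬e) → (e → (¬e)))
Before e := p ↔ (¬e): ((p ↔ (¬e)) → (((p ↔ (¬e)) → ((¬(p ↔ (¬e))) ∧ ((p ↔ (¬e)) → (¬(p ↔ (¬e)))))) ∧ ((¬(p ↔ (¬e))) → ((p ↔ (¬e)) → (¬(p ↔ (¬e))))))) ∧ ((¬(p ↔ (¬e))) → ((p ↔ (¬e)) → (¬(p ↔ (¬e)))))
The weakest precondition is ((p ↔ (¬e)) → (((p ↔ (¬e)) → ((¬(p ↔ (¬e))) ∧ ((p ↔ (¬e)) → (¬(p ↔ (¬e)))))) ∧ ((¬(p ↔ (¬e))) → ((p ↔ (¬e)) → (¬(p ↔ (¬e))))))) ∧ ((¬(p ↔ (¬e))) → ((p ↔ (¬e)) → (¬(p ↔ (¬e))))).
Check whether (p → ((p → ((¬p) ∧ (p → (¬p)))) ∧ ((¬p) → (p → (¬p))))) ∧ ((¬p) → (p → (¬p))) ∧ (¬e) implies it.
Every state satisfying the precondition satisfies the weakest precondition: the implication holds.
Answer: valid


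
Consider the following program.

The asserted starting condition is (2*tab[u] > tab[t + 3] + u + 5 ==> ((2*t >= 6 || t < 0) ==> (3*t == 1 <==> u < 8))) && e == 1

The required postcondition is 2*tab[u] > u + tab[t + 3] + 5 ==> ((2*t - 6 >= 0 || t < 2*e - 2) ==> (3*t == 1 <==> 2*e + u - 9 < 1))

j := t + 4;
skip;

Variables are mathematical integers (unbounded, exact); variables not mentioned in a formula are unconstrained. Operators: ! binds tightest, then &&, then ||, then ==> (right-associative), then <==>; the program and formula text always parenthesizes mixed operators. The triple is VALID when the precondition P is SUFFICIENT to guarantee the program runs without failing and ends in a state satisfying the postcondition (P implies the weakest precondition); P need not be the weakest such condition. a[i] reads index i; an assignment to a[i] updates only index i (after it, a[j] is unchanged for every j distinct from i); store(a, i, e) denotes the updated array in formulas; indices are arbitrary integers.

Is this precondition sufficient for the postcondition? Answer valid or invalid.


Working backward. After the program, the postcondition 2*tab[u] > u + tab[t + 3] + 5 ==> ((2*t - 6 >= 0 || t < 2*e - 2) ==> (3*t == 1 <==> 2*e + u - 9 < 1)) must hold; in canonical form it is 2*tab[u] > tab[t + 3] + u + 5 ==> ((2*t >= 6 || t < 2*e - 2) ==> (3*t == 1 <==> 2*e + u < 10)).
Before skip: 2*tab[u] > tab[t + 3] + u + 5 ==> ((2*t >= 6 || t < 2*e - 2) ==> (3*t == 1 <==> 2*e + u < 10))
Before j := t + 4: 2*tab[u] > tab[t + 3] + u + 5 ==> ((2*t >= 6 || t < 2*e - 2) ==> (3*t == 1 <==> 2*e + u < 10))
The weakest precondition is 2*tab[u] > tab[t + 3] + u + 5 ==> ((2*t >= 6 || t < 2*e - 2) ==> (3*t == 1 <==> 2*e + u < 10)).
Check whether (2*tab[u] > tab[t + 3] + u + 5 ==> ((2*t >= 6 || t < 0) ==> (3*t == 1 <==> u < 8))) && e == 1 implies it.
Every state satisfying the precondition satisfies the weakest precondition: the implication holds.
Answer: valid


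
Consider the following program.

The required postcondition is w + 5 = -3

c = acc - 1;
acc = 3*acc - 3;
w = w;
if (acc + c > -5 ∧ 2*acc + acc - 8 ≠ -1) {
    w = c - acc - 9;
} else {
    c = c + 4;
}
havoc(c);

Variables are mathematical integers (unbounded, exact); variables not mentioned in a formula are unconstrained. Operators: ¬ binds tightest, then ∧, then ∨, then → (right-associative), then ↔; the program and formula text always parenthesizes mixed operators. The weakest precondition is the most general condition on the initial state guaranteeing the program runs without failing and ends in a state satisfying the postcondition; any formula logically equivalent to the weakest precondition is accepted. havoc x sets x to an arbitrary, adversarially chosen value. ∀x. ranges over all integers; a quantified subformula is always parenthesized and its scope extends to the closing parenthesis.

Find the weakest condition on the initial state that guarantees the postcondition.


Working backward. After the program, the postcondition w + 5 = -3 must hold; in canonical form it is w = -8.
Before havoc c: w = -8
Then branch requires c = acc + 1; else branch requires w = -8.
Before the if: ((acc + c > -5 ∧ 3*acc ≠ 7) → c = acc + 1) ∧ ((¬(acc + c > -5 ∧ 3*acc ≠ 7)) → w = -8)
Before w := w: ((acc + c > -5 ∧ 3*acc ≠ 7) → c = acc + 1) ∧ ((¬(acc + c > -5 ∧ 3*acc ≠ 7)) → w = -8)
Before acc := 3*acc - 3: ((3*acc + c > -2 ∧ 9*acc ≠ 16) → c = 3*acc - 2) ∧ ((¬(3*acc + c > -2 ∧ 9*acc ≠ 16)) → w = -8)
Before c := acc - 1: ((4*acc > -1 ∧ 9*acc ≠ 16) → 2*acc = 1) ∧ ((¬(4*acc > -1 ∧ 9*acc ≠ 16)) → w = -8)
Answer: WP = ((4*acc > -1 ∧ 9*acc ≠ 16) → 2*acc = 1) ∧ ((¬(4*acc > -1 ∧ 9*acc ≠ 16)) → w = -8)


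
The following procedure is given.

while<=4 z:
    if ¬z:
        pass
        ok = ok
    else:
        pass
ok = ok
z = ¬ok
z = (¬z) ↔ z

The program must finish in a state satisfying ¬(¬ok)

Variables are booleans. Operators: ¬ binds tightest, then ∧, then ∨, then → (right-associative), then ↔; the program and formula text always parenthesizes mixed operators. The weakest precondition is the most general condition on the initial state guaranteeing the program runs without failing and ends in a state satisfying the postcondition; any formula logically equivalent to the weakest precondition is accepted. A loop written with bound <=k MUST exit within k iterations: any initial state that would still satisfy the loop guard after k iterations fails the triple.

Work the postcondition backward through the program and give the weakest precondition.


Working backward. After the program, the postcondition ¬(¬ok) must hold; in canonical form it is ok.
Before z := (¬z) ↔ z: ok
Before z := ¬ok: ok
Before ok := ok: ok
Before the loop (bound <=4), unroll the exhaustion recursion (WP_0 = exit-now case; WP_j = one more guarded iteration, up to j = 4):
  WP_0: (¬z) ∧ ok
  WP_1: (z → (((¬z) → ((¬z) ∧ ok)) ∧ (z → ((¬z) ∧ ok)))) ∧ ((¬z) → ok)
  WP_2: (z → (((¬z) → ((z → (((¬z) → ((¬z) ∧ ok)) ∧ (z → ((¬z) ∧ ok)))) ∧ ((¬z) → ok))) ∧ (z → ((z → (((¬z) → ((¬z) ∧ ok)) ∧ (z → ((¬z) ∧ ok)))) ∧ ((¬z) → ok))))) ∧ ((¬z) → ok)
  WP_3: (z → (((¬z) → ((z → (((¬z) → ((z → (((¬z) → ((¬z) ∧ ok)) ∧ (z → ((¬z) ∧ ok)))) ∧ ((¬z) → ok))) ∧ (z → ((z → (((¬z) → ((¬z) ∧ ok)) ∧ (z → ((¬z) ∧ ok)))) ∧ ((¬z) → ok))))) ∧ ((¬z) → ok))) ∧ (z → ((z → (((¬z) → ((z → (((¬z) → ((¬z) ∧ ok)) ∧ (z → ((¬z) ∧ ok)))) ∧ ((¬z) → ok))) ∧ (z → ((z → (((¬z) → ((¬z) ∧ ok)) ∧ (z → ((¬z) ∧ ok)))) ∧ ((¬z) → ok))))) ∧ ((¬z) → ok))))) ∧ ((¬z) → ok)
  WP_4: (z → (((¬z) → ((z → (((¬z) → ((z → (((¬z) → ((z → (((¬z) → ((¬z) ∧ ok)) ∧ (z → ((¬z) ∧ ok)))) ∧ ((¬z) → ok))) ∧ (z → ((z → (((¬z) → ((¬z) ∧ ok)) ∧ (z → ((¬z) ∧ ok)))) ∧ ((¬z) → ok))))) ∧ ((¬z) → ok))) ∧ (z → ((z → (((¬z) → ((z → (((¬z) → ((¬z) ∧ ok)) ∧ (z → ((¬z) ∧ ok)))) ∧ ((¬z) → ok))) ∧ (z → ((z → (((¬z) → ((¬z) ∧ ok)) ∧ (z → ((¬z) ∧ ok)))) ∧ ((¬z) → ok))))) ∧ ((¬z) → ok))))) ∧ ((¬z) → ok))) ∧ (z → ((z → (((¬z) → ((z → (((¬z) → ((z → (((¬z) → ((¬z) ∧ ok)) ∧ (z → ((¬z) ∧ ok)))) ∧ ((¬z) → ok))) ∧ (z → ((z → (((¬z) → ((¬z) ∧ ok)) ∧ (z → ((¬z) ∧ ok)))) ∧ ((¬z) → ok))))) ∧ ((¬z) → ok))) ∧ (z → ((z → (((¬z) → ((z → (((¬z) → ((¬z) ∧ ok)) ∧ (z → ((¬z) ∧ ok)))) ∧ ((¬z) → ok))) ∧ (z → ((z → (((¬z) → ((¬z) ∧ ok)) ∧ (z → ((¬z) ∧ ok)))) ∧ ((¬z) → ok))))) ∧ ((¬z) → ok))))) ∧ ((¬z) → ok))))) ∧ ((¬z) → ok)
So before the loop: (z → (((¬z) → ((z → (((¬z) → ((z → (((¬z) → ((z → (((¬z) → ((¬z) ∧ ok)) ∧ (z → ((¬z) ∧ ok)))) ∧ ((¬z) → ok))) ∧ (z → ((z → (((¬z) → ((¬z) ∧ ok)) ∧ (z → ((¬z) ∧ ok)))) ∧ ((¬z) → ok))))) ∧ ((¬z) → ok))) ∧ (z → ((z → (((¬z) → ((z → (((¬z) → ((¬z) ∧ ok)) ∧ (z → ((¬z) ∧ ok)))) ∧ ((¬z) → ok))) ∧ (z → ((z → (((¬z) → ((¬z) ∧ ok)) ∧ (z → ((¬z) ∧ ok)))) ∧ ((¬z) → ok))))) ∧ ((¬z) → ok))))) ∧ ((¬z) → ok))) ∧ (z → ((z → (((¬z) → ((z → (((¬z) → ((z → (((¬z) → ((¬z) ∧ ok)) ∧ (z → ((¬z) ∧ ok)))) ∧ ((¬z) → ok))) ∧ (z → ((z → (((¬z) → ((¬z) ∧ ok)) ∧ (z → ((¬z) ∧ ok)))) ∧ ((¬z) → ok))))) ∧ ((¬z) → ok))) ∧ (z → ((z → (((¬z) → ((z → (((¬z) → ((¬z) ∧ ok)) ∧ (z → ((¬z) ∧ ok)))) ∧ ((¬z) → ok))) ∧ (z → ((z → (((¬z) → ((¬z) ∧ ok)) ∧ (z → ((¬z) ∧ ok)))) ∧ ((¬z) → ok))))) ∧ ((¬z) → ok))))) ∧ ((¬z) → ok))))) ∧ ((¬z) → ok)
Answer: WP = (z → (((¬z) → ((z → (((¬z) → ((z → (((¬z) → ((z → (((¬z) → ((¬z) ∧ ok)) ∧ (z → ((¬z) ∧ ok)))) ∧ ((¬z) → ok))) ∧ (z → ((z → (((¬z) → ((¬z) ∧ ok)) ∧ (z → ((¬z) ∧ ok)))) ∧ ((¬z) → ok))))) ∧ ((¬z) → ok))) ∧ (z → ((z → (((¬z) → ((z → (((¬z) → ((¬z) ∧ ok)) ∧ (z → ((¬z) ∧ ok)))) ∧ ((¬z) → ok))) ∧ (z → ((z → (((¬z) → ((¬z) ∧ ok)) ∧ (z → ((¬z) ∧ ok)))) ∧ ((¬z) → ok))))) ∧ ((¬z) → ok))))) ∧ ((¬z) → ok))) ∧ (z → ((z → (((¬z) → ((z → (((¬z) → ((z → (((¬z) → ((¬z) ∧ ok)) ∧ (z → ((¬z) ∧ ok)))) ∧ ((¬z) → ok))) ∧ (z → ((z → (((¬z) → ((¬z) ∧ ok)) ∧ (z → ((¬z) ∧ ok)))) ∧ ((¬z) → ok))))) ∧ ((¬z) → ok))) ∧ (z → ((z → (((¬z) → ((z → (((¬z) → ((¬z) ∧ ok)) ∧ (z → ((¬z) ∧ ok)))) ∧ ((¬z) → ok))) ∧ (z → ((z → (((¬z) → ((¬z) ∧ ok)) ∧ (z → ((¬z) ∧ ok)))) ∧ ((¬z) → ok))))) ∧ ((¬z) → ok))))) ∧ ((¬z) → ok))))) ∧ ((¬z) → ok)


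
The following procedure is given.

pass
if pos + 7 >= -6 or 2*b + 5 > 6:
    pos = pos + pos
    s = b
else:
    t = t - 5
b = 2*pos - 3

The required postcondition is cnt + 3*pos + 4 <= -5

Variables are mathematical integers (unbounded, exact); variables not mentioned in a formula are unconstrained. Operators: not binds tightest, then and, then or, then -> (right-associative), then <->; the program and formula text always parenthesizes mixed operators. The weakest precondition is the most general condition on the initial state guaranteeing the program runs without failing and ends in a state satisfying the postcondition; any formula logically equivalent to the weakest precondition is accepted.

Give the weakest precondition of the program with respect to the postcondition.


Working backward. After the program, the postcondition cnt + 3*pos + 4 <= -5 must hold; in canonical form it is cnt + 3*pos <= -9.
Before b := 2*pos - 3: cnt + 3*pos <= -9
Then branch requires cnt + 6*pos <= -9; else branch requires cnt + 3*pos <= -9.
Before the if: ((pos >= -13 or 2*b > 1) -> cnt + 6*pos <= -9) and ((not (pos >= -13 or 2*b > 1)) -> cnt + 3*pos <= -9)
Before skip: ((pos >= -13 or 2*b > 1) -> cnt + 6*pos <= -9) and ((not (pos >= -13 or 2*b > 1)) -> cnt + 3*pos <= -9)
Answer: WP = ((pos >= -13 or 2*b > 1) -> cnt + 6*pos <= -9) and ((not (pos >= -13 or 2*b > 1)) -> cnt + 3*pos <= -9)


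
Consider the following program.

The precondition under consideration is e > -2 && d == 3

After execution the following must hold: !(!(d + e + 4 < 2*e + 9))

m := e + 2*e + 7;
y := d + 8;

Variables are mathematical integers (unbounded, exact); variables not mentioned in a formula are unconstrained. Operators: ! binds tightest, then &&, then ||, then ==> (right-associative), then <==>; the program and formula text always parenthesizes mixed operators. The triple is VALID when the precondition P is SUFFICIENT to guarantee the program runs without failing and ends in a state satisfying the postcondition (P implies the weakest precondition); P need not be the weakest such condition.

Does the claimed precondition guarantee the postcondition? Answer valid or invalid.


Working backward. After the program, the postcondition !(!(d + e + 4 < 2*e + 9)) must hold; in canonical form it is d < e + 5.
Before y := d + 8: d < e + 5
Before m := e + 2*e + 7: d < e + 5
The weakest precondition is d < e + 5.
Check whether e > -2 && d == 3 implies it.
Every state satisfying the precondition satisfies the weakest precondition: the implication holds.
Answer: valid


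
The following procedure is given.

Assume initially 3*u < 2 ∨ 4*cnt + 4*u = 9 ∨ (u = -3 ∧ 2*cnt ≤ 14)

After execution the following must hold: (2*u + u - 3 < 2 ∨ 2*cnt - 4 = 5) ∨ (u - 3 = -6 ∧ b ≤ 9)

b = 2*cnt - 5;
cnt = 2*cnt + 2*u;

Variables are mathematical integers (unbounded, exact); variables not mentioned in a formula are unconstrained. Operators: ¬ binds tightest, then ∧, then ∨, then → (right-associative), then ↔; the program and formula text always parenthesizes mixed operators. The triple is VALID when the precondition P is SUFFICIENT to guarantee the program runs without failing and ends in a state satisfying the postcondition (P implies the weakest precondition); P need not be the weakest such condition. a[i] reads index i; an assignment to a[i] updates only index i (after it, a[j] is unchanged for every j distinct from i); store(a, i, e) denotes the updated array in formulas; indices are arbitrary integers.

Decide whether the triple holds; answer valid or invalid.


Working backward. After the program, the postcondition (2*u + u - 3 < 2 ∨ 2*cnt - 4 = 5) ∨ (u - 3 = -6 ∧ b ≤ 9) must hold; in canonical form it is 3*u < 5 ∨ 2*cnt = 9 ∨ (u = -3 ∧ b ≤ 9).
Before cnt := 2*cnt + 2*u: 3*u < 5 ∨ 4*cnt + 4*u = 9 ∨ (u = -3 ∧ b ≤ 9)
Before b := 2*cnt - 5: 3*u < 5 ∨ 4*cnt + 4*u = 9 ∨ (u = -3 ∧ 2*cnt ≤ 14)
The weakest precondition is 3*u < 5 ∨ 4*cnt + 4*u = 9 ∨ (u = -3 ∧ 2*cnt ≤ 14).
Check whether 3*u < 2 ∨ 4*cnt + 4*u = 9 ∨ (u = -3 ∧ 2*cnt ≤ 14) implies it.
Every state satisfying the precondition satisfies the weakest precondition: the implication holds.
Answer: valid


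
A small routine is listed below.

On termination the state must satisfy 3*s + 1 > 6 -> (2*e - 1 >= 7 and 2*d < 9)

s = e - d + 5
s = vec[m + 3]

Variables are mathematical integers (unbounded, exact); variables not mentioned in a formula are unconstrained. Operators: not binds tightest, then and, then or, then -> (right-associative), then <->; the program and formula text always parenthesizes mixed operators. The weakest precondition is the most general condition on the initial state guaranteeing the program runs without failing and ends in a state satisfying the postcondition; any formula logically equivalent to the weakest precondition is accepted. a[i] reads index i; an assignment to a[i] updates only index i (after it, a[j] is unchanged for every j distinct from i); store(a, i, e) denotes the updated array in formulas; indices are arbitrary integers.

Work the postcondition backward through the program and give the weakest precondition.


Working backward. After the program, the postcondition 3*s + 1 > 6 -> (2*e - 1 >= 7 and 2*d < 9) must hold; in canonical form it is 3*s > 5 -> (2*e >= 8 and 2*d < 9).
Before s := vec[m + 3]: 3*vec[m + 3] > 5 -> (2*e >= 8 and 2*d < 9)
Before s := e - d + 5: 3*vec[m + 3] > 5 -> (2*e >= 8 and 2*d < 9)
Answer: WP = 3*vec[m + 3] > 5 -> (2*e >= 8 and 2*d < 9)


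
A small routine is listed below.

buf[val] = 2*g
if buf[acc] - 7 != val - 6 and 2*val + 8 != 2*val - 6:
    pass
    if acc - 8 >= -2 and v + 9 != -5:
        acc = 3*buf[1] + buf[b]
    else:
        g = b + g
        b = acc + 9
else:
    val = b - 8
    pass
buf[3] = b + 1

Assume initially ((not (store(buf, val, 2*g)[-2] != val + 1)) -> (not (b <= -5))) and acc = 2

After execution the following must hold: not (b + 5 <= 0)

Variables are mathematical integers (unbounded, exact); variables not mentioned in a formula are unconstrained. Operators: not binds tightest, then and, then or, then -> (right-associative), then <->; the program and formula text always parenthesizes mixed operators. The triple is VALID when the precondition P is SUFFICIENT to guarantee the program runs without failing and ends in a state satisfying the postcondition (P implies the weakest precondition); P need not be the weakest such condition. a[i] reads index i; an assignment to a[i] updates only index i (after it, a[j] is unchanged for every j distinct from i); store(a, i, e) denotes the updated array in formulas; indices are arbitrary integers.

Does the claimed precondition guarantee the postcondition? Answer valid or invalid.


Working backward. After the program, the postcondition not (b + 5 <= 0) must hold; in canonical form it is not (b <= -5).
Before buf[3] := b + 1: not (b <= -5)
Then branch requires ((acc >= 6 and v != -14) -> (not (b <= -5))) and ((not (acc >= 6 and v != -14)) -> (not (acc <= -14))); else branch requires not (b <= -5).
Before the if: (buf[acc] != val + 1 -> (((acc >= 6 and v != -14) -> (not (b <= -5))) and ((not (acc >= 6 and v != -14)) -> (not (acc <= -14))))) and ((not (buf[acc] != val + 1)) -> (not (b <= -5)))
Before buf[val] := 2*g: (store(buf, val, 2*g)[acc] != val + 1 -> (((acc >= 6 and v != -14) -> (not (b <= -5))) and ((not (acc >= 6 and v != -14)) -> (not (acc <= -14))))) and ((not (store(buf, val, 2*g)[acc] != val + 1)) -> (not (b <= -5)))
The weakest precondition is (store(buf, val, 2*g)[acc] != val + 1 -> (((acc >= 6 and v != -14) -> (not (b <= -5))) and ((not (acc >= 6 and v != -14)) -> (not (acc <= -14))))) and ((not (store(buf, val, 2*g)[acc] != val + 1)) -> (not (b <= -5))).
Check whether ((not (store(buf, val, 2*g)[-2] != val + 1)) -> (not (b <= -5))) and acc = 2 implies it.
Countermodel: at the initial state acc = 2, b = -5, buf = {[-15524] = 3, [-2] = -15522, [2] = -15523, elsewhere 3}, g = 0, v = 0, val = -15524, the precondition holds but the weakest precondition fails.
Answer: invalid


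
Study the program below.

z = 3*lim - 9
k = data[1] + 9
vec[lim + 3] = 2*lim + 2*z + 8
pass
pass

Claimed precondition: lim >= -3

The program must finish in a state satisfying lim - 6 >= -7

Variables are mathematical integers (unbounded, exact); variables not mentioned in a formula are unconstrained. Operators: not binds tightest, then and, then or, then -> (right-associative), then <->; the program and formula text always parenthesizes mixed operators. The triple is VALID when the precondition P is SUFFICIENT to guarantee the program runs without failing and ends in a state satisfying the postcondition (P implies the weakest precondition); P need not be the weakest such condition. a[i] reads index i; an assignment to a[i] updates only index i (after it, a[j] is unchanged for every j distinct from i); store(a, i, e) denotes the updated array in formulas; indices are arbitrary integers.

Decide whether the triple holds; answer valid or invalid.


Working backward. After the program, the postcondition lim - 6 >= -7 must hold; in canonical form it is lim >= -1.
Before skip: lim >= -1
Before skip: lim >= -1
Before vec[lim + 3] := 2*lim + 2*z + 8: lim >= -1
Before k := data[1] + 9: lim >= -1
Before z := 3*lim - 9: lim >= -1
The weakest precondition is lim >= -1.
Check whether lim >= -3 implies it.
Countermodel: at the initial state lim = -3, the precondition holds but the weakest precondition fails.
Answer: invalid


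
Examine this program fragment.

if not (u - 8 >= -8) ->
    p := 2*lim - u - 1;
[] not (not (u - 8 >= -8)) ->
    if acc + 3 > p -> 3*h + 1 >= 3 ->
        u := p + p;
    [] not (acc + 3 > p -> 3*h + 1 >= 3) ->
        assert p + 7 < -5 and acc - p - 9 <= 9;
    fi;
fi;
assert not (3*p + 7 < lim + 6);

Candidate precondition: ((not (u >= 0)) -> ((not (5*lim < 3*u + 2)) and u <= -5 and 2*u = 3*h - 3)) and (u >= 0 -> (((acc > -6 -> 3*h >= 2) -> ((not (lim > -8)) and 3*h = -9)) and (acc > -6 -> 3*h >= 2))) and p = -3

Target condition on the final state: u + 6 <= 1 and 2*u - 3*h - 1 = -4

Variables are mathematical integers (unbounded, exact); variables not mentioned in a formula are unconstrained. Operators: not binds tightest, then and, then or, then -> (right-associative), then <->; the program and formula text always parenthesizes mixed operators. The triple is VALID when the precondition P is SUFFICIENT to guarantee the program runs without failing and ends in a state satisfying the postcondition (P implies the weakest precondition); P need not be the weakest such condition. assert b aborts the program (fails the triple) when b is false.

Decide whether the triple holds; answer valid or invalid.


Working backward. After the program, the postcondition u + 6 <= 1 and 2*u - 3*h - 1 = -4 must hold; in canonical form it is u <= -5 and 2*u = 3*h - 3.
Before assert not (3*p + 7 < lim + 6): (not (3*p < lim - 1)) and u <= -5 and 2*u = 3*h - 3
Then branch requires (not (5*lim < 3*u + 2)) and u <= -5 and 2*u = 3*h - 3; else branch requires ((acc > p - 3 -> 3*h >= 2) -> ((not (3*p < lim - 1)) and 2*p <= -5 and 4*p = 3*h - 3)) and ((not (acc > p - 3 -> 3*h >= 2)) -> (p < -12 and acc <= p + 18 and (not (3*p < lim - 1)) and u <= -5 and 2*u = 3*h - 3)).
Before the if: ((not (u >= 0)) -> ((not (5*lim < 3*u + 2)) and u <= -5 and 2*u = 3*h - 3)) and (u >= 0 -> (((acc > p - 3 -> 3*h >= 2) -> ((not (3*p < lim - 1)) and 2*p <= -5 and 4*p = 3*h - 3)) and ((not (acc > p - 3 -> 3*h >= 2)) -> (p < -12 and acc <= p + 18 and (not (3*p < lim - 1)) and u <= -5 and 2*u = 3*h - 3))))
The weakest precondition is ((not (u >= 0)) -> ((not (5*lim < 3*u + 2)) and u <= -5 and 2*u = 3*h - 3)) and (u >= 0 -> (((acc > p - 3 -> 3*h >= 2) -> ((not (3*p < lim - 1)) and 2*p <= -5 and 4*p = 3*h - 3)) and ((not (acc > p - 3 -> 3*h >= 2)) -> (p < -12 and acc <= p + 18 and (not (3*p < lim - 1)) and u <= -5 and 2*u = 3*h - 3)))).
Check whether ((not (u >= 0)) -> ((not (5*lim < 3*u + 2)) and u <= -5 and 2*u = 3*h - 3)) and (u >= 0 -> (((acc > -6 -> 3*h >= 2) -> ((not (lim > -8)) and 3*h = -9)) and (acc > -6 -> 3*h >= 2))) and p = -3 implies it.
Every state satisfying the precondition satisfies the weakest precondition: the implication holds.
Answer: valid


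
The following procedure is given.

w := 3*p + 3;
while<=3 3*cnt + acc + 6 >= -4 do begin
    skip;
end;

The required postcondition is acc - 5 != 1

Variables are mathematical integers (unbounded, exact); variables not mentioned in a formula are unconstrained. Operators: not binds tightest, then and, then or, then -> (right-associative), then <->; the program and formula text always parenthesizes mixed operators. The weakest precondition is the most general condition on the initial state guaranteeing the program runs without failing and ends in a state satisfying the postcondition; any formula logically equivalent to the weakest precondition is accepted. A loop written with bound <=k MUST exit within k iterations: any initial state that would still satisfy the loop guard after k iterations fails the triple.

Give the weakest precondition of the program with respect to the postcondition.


Working backward. After the program, the postcondition acc - 5 != 1 must hold; in canonical form it is acc != 6.
Before the loop (bound <=3), unroll the exhaustion recursion (WP_0 = exit-now case; WP_j = one more guarded iteration, up to j = 3):
  WP_0: (not (acc + 3*cnt >= -10)) and acc != 6
  WP_1: (acc + 3*cnt >= -10 -> ((not (acc + 3*cnt >= -10)) and acc != 6)) and ((not (acc + 3*cnt >= -10)) -> acc != 6)
  WP_2: (acc + 3*cnt >= -10 -> ((acc + 3*cnt >= -10 -> ((not (acc + 3*cnt >= -10)) and acc != 6)) and ((not (acc + 3*cnt >= -10)) -> acc != 6))) and ((not (acc + 3*cnt >= -10)) -> acc != 6)
  WP_3: (acc + 3*cnt >= -10 -> ((acc + 3*cnt >= -10 -> ((acc + 3*cnt >= -10 -> ((not (acc + 3*cnt >= -10)) and acc != 6)) and ((not (acc + 3*cnt >= -10)) -> acc != 6))) and ((not (acc + 3*cnt >= -10)) -> acc != 6))) and ((not (acc + 3*cnt >= -10)) -> acc != 6)
So before the loop: (acc + 3*cnt >= -10 -> ((acc + 3*cnt >= -10 -> ((acc + 3*cnt >= -10 -> ((not (acc + 3*cnt >= -10)) and acc != 6)) and ((not (acc + 3*cnt >= -10)) -> acc != 6))) and ((not (acc + 3*cnt >= -10)) -> acc != 6))) and ((not (acc + 3*cnt >= -10)) -> acc != 6)
Before w := 3*p + 3: (acc + 3*cnt >= -10 -> ((acc + 3*cnt >= -10 -> ((acc + 3*cnt >= -10 -> ((not (acc + 3*cnt >= -10)) and acc != 6)) and ((not (acc + 3*cnt >= -10)) -> acc != 6))) and ((not (acc + 3*cnt >= -10)) -> acc != 6))) and ((not (acc + 3*cnt >= -10)) -> acc != 6)
Answer: WP = (acc + 3*cnt >= -10 -> ((acc + 3*cnt >= -10 -> ((acc + 3*cnt >= -10 -> ((not (acc + 3*cnt >= -10)) and acc != 6)) and ((not (acc + 3*cnt >= -10)) -> acc != 6))) and ((not (acc + 3*cnt >= -10)) -> acc != 6))) and ((not (acc + 3*cnt >= -10)) -> acc != 6)


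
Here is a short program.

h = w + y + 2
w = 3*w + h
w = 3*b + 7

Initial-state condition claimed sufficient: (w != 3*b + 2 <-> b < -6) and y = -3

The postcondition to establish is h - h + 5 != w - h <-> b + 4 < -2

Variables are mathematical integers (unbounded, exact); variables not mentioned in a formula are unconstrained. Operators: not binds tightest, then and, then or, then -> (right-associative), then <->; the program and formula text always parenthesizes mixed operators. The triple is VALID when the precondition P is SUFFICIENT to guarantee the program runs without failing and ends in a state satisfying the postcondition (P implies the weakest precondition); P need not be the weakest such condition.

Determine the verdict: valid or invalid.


Working backward. After the program, the postcondition h - h + 5 != w - h <-> b + 4 < -2 must hold; in canonical form it is h != w - 5 <-> b < -6.
Before w := 3*b + 7: h != 3*b + 2 <-> b < -6
Before w := 3*w + h: h != 3*b + 2 <-> b < -6
Before h := w + y + 2: w + y != 3*b <-> b < -6
The weakest precondition is w + y != 3*b <-> b < -6.
Check whether (w != 3*b + 2 <-> b < -6) and y = -3 implies it.
Countermodel: at the initial state b = 0, w = 2, y = -3, the precondition holds but the weakest precondition fails.
Answer: invalid


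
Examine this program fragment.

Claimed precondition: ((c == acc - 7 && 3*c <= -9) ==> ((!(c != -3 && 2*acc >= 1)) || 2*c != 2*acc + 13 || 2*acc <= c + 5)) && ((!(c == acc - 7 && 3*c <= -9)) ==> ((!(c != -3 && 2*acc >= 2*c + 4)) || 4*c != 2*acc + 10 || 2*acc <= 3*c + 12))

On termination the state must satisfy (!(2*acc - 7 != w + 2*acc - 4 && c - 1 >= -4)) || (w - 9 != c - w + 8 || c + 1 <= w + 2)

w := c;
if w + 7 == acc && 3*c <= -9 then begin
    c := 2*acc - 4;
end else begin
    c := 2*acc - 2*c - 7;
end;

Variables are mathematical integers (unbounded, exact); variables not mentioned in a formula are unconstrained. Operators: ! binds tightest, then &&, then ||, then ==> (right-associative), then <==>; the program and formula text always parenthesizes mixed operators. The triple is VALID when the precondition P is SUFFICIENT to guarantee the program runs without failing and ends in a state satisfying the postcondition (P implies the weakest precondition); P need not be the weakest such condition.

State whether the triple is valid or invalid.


Working backward. After the program, the postcondition (!(2*acc - 7 != w + 2*acc - 4 && c - 1 >= -4)) || (w - 9 != c - w + 8 || c + 1 <= w + 2) must hold; in canonical form it is (!(w != -3 && c >= -3)) || 2*w != c + 17 || c <= w + 1.
Then branch requires (!(w != -3 && 2*acc >= 1)) || 2*w != 2*acc + 13 || 2*acc <= w + 5; else branch requires (!(w != -3 && 2*acc >= 2*c + 4)) || 2*c + 2*w != 2*acc + 10 || 2*acc <= 2*c + w + 8.
Before the if: ((w == acc - 7 && 3*c <= -9) ==> ((!(w != -3 && 2*acc >= 1)) || 2*w != 2*acc + 13 || 2*acc <= w + 5)) && ((!(w == acc - 7 && 3*c <= -9)) ==> ((!(w != -3 && 2*acc >= 2*c + 4)) || 2*c + 2*w != 2*acc + 10 || 2*acc <= 2*c + w + 8))
Before w := c: ((c == acc - 7 && 3*c <= -9) ==> ((!(c != -3 && 2*acc >= 1)) || 2*c != 2*acc + 13 || 2*acc <= c + 5)) && ((!(c == acc - 7 && 3*c <= -9)) ==> ((!(c != -3 && 2*acc >= 2*c + 4)) || 4*c != 2*acc + 10 || 2*acc <= 3*c + 8))
The weakest precondition is ((c == acc - 7 && 3*c <= -9) ==> ((!(c != -3 && 2*acc >= 1)) || 2*c != 2*acc + 13 || 2*acc <= c + 5)) && ((!(c == acc - 7 && 3*c <= -9)) ==> ((!(c != -3 && 2*acc >= 2*c + 4)) || 4*c != 2*acc + 10 || 2*acc <= 3*c + 8)).
Check whether ((c == acc - 7 && 3*c <= -9) ==> ((!(c != -3 && 2*acc >= 1)) || 2*c != 2*acc + 13 || 2*acc <= c + 5)) && ((!(c == acc - 7 && 3*c <= -9)) ==> ((!(c != -3 && 2*acc >= 2*c + 4)) || 4*c != 2*acc + 10 || 2*acc <= 3*c + 12)) implies it.
Countermodel: at the initial state acc = 33, c = 19, the precondition holds but the weakest precondition fails.
Answer: invalid


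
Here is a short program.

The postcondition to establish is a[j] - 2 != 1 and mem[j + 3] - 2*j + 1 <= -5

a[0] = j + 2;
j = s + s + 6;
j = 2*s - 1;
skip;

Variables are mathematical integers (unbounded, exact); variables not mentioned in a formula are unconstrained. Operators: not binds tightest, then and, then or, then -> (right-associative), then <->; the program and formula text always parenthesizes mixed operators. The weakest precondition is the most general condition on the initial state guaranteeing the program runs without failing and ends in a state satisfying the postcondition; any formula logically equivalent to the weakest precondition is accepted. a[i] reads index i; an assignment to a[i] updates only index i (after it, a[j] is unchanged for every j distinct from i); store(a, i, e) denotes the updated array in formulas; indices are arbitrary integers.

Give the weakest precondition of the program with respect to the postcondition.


Working backward. After the program, the postcondition a[j] - 2 != 1 and mem[j + 3] - 2*j + 1 <= -5 must hold; in canonical form it is a[j] != 3 and mem[j + 3] <= 2*j - 6.
Before skip: a[j] != 3 and mem[j + 3] <= 2*j - 6
Before j := 2*s - 1: a[2*s - 1] != 3 and mem[2*s + 2] <= 4*s - 8
Before j := s + s + 6: a[2*s - 1] != 3 and mem[2*s + 2] <= 4*s - 8
Before a[0] := j + 2: store(a, 0, j + 2)[2*s - 1] != 3 and mem[2*s + 2] <= 4*s - 8
Answer: WP = store(a, 0, j + 2)[2*s - 1] != 3 and mem[2*s + 2] <= 4*s - 8


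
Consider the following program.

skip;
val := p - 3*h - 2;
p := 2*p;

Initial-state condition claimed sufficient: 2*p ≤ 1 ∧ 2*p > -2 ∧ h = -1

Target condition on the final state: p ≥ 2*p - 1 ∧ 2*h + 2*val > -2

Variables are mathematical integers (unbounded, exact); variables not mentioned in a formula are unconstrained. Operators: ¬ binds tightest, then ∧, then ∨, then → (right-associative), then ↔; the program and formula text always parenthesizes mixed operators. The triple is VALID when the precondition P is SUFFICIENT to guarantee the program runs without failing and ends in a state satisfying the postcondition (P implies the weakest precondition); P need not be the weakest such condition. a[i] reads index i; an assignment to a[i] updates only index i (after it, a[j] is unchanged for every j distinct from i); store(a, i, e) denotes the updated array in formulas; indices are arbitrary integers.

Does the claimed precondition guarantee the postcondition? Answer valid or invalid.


Working backward. After the program, the postcondition p ≥ 2*p - 1 ∧ 2*h + 2*val > -2 must hold; in canonical form it is p ≤ 1 ∧ 2*h + 2*val > -2.
Before p := 2*p: 2*p ≤ 1 ∧ 2*h + 2*val > -2
Before val := p - 3*h - 2: 2*p ≤ 1 ∧ 2*p > 4*h + 2
Before skip: 2*p ≤ 1 ∧ 2*p > 4*h + 2
The weakest precondition is 2*p ≤ 1 ∧ 2*p > 4*h + 2.
Check whether 2*p ≤ 1 ∧ 2*p > -2 ∧ h = -1 implies it.
Every state satisfying the precondition satisfies the weakest precondition: the implication holds.
Answer: valid


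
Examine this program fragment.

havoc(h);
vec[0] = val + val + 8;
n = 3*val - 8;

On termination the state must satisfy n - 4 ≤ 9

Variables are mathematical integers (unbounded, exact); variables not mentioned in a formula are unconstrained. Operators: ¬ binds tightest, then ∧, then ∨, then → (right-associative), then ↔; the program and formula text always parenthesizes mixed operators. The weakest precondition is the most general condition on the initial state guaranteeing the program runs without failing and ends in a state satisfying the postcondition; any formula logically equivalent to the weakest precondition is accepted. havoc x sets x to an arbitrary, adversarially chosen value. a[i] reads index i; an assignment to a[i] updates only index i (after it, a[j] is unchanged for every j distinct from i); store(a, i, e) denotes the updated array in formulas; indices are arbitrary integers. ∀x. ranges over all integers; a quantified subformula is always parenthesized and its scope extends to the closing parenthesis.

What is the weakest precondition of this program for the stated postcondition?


Working backward. After the program, the postcondition n - 4 ≤ 9 must hold; in canonical form it is n ≤ 13.
Before n := 3*val - 8: 3*val ≤ 21
Before vec[0] := val + val + 8: 3*val ≤ 21
Before havoc h: 3*val ≤ 21
Answer: WP = 3*val ≤ 21
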